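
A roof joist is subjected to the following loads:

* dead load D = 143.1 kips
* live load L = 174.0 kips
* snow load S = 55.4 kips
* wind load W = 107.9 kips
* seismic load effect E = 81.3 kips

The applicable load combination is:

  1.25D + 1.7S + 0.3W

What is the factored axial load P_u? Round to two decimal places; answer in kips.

1.25(143.1) + 1.7(55.4) + 0.3(107.9) = 178.88 + 94.18 + 32.37 = 305.43
P_u = 305.43 kips.

305.43 kips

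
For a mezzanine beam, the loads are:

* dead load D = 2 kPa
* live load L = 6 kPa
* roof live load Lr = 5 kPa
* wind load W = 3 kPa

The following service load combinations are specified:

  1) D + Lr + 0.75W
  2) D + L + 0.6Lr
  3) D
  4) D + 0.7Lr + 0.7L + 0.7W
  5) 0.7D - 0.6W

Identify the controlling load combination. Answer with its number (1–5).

Combination 4

1) 1.0(2) + 1.0(5) + 0.75(3) = 2.00 + 5.00 + 2.25 = 9.25
2) 1.0(2) + 1.0(6) + 0.6(5) = 2.00 + 6.00 + 3.00 = 11.00
3) 1.0(2) = 2.00
4) 1.0(2) + 0.7(5) + 0.7(6) + 0.7(3) = 2.00 + 3.50 + 4.20 + 2.10 = 11.80
5) 0.7(2) - 0.6(3) = 1.40 - 1.80 = -0.40
The largest value is 11.80 kPa from combination 4.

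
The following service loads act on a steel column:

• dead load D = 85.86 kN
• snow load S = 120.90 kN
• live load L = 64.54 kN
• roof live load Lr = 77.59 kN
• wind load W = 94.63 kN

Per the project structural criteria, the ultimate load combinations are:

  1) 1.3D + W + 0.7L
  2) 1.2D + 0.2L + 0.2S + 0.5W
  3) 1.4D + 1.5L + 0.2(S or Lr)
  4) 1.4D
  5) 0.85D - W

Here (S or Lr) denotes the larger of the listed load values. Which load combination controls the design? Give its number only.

(S or Lr) → S = 120.90 kN.
1) 1.3(85.86) + 1.0(94.63) + 0.7(64.54) = 111.62 + 94.63 + 45.18 = 251.43
2) 1.2(85.86) + 0.2(64.54) + 0.2(120.90) + 0.5(94.63) = 103.03 + 12.91 + 24.18 + 47.32 = 187.44
3) 1.4(85.86) + 1.5(64.54) + 0.2(120.90) = 120.20 + 96.81 + 24.18 = 241.19
4) 1.4(85.86) = 120.20
5) 0.85(85.86) - 1.0(94.63) = 72.98 - 94.63 = -21.65
The largest value is 251.43 kN from combination 1.

Combination 1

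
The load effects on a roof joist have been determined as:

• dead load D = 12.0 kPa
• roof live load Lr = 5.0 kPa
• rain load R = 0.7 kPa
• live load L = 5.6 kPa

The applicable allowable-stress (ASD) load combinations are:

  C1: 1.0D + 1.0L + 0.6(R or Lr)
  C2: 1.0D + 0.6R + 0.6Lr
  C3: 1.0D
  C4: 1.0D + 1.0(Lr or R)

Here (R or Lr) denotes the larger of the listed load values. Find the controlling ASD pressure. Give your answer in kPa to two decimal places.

(R or Lr) → Lr = 5.0 kPa; (Lr or R) → Lr = 5.0 kPa.
C1: 1.0(12.0) + 1.0(5.6) + 0.6(5.0) = 20.60
C2: 1.0(12.0) + 0.6(0.7) + 0.6(5.0) = 15.42
C3: 1.0(12.0) = 12.00
C4: 1.0(12.0) + 1.0(5.0) = 17.00
Combination 1 governs: p = 20.60 kPa.

20.60 kPa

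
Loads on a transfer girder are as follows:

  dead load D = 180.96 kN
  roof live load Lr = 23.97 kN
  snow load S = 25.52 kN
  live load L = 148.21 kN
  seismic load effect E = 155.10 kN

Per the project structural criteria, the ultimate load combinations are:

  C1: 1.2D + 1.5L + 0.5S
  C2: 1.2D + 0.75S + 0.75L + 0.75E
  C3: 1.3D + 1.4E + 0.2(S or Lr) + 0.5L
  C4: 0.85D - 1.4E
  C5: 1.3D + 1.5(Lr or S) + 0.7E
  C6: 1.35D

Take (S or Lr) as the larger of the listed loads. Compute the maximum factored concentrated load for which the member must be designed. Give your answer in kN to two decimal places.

531.60 kN

(S or Lr) → S = 25.52 kN; (Lr or S) → S = 25.52 kN.
C1: 1.2(180.96) + 1.5(148.21) + 0.5(25.52) = 217.15 + 222.32 + 12.76 = 452.23
C2: 1.2(180.96) + 0.75(25.52) + 0.75(148.21) + 0.75(155.10) = 463.77
C3: 1.3(180.96) + 1.4(155.10) + 0.2(25.52) + 0.5(148.21) = 235.25 + 217.14 + 5.10 + 74.11 = 531.60
C4: 0.85(180.96) - 1.4(155.10) = 153.82 - 217.14 = -63.32
C5: 1.3(180.96) + 1.5(25.52) + 0.7(155.10) = 235.25 + 38.28 + 108.57 = 382.10
C6: 1.35(180.96) = 244.30
The controlling combination is 3, giving 531.60 kN.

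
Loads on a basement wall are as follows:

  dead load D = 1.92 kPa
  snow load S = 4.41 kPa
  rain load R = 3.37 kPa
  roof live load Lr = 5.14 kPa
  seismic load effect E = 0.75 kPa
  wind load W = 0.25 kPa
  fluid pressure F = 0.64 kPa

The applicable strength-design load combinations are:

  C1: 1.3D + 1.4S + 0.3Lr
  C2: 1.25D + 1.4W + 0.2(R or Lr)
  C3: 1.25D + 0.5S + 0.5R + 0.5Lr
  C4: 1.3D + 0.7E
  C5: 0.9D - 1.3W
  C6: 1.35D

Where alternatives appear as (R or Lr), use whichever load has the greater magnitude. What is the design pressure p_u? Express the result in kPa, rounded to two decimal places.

(R or Lr) → Lr = 5.14 kPa.
C1: 1.3(1.92) + 1.4(4.41) + 0.3(5.14) = 2.50 + 6.17 + 1.54 = 10.21
C2: 1.25(1.92) + 1.4(0.25) + 0.2(5.14) = 2.40 + 0.35 + 1.03 = 3.78
C3: 1.25(1.92) + 0.5(4.41) + 0.5(3.37) + 0.5(5.14) = 8.86
C4: 1.3(1.92) + 0.7(0.75) = 3.02
C5: 0.9(1.92) - 1.3(0.25) = 1.73 - 0.33 = 1.40
C6: 1.35(1.92) = 2.59
The controlling combination is 1, giving 10.21 kPa.

10.21 kPa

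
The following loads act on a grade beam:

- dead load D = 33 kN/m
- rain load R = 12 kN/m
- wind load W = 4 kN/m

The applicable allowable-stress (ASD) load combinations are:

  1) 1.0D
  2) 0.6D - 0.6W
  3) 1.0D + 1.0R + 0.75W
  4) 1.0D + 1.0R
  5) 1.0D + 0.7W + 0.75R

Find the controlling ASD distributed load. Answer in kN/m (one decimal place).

48.0 kN/m

1) 1.0(33) = 33.0
2) 0.6(33) - 0.6(4) = 19.8 - 2.4 = 17.4
3) 1.0(33) + 1.0(12) + 0.75(4) = 33.0 + 12.0 + 3.0 = 48.0
4) 1.0(33) + 1.0(12) = 33.0 + 12.0 = 45.0
5) 1.0(33) + 0.7(4) + 0.75(12) = 33.0 + 2.8 + 9.0 = 44.8
The controlling combination is 3, giving 48.0 kN/m.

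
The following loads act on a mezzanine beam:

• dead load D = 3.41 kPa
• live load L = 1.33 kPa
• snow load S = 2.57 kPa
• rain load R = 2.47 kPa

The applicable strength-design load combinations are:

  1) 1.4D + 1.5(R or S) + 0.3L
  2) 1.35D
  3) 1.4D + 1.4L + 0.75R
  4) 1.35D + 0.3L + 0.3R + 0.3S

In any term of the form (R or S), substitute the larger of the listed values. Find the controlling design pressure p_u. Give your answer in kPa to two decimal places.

9.03 kPa

(R or S) → S = 2.57 kPa.
1) 1.4(3.41) + 1.5(2.57) + 0.3(1.33) = 4.77 + 3.86 + 0.40 = 9.03
2) 1.35(3.41) = 4.60
3) 1.4(3.41) + 1.4(1.33) + 0.75(2.47) = 8.49
4) 1.35(3.41) + 0.3(1.33) + 0.3(2.47) + 0.3(2.57) = 4.60 + 0.40 + 0.74 + 0.77 = 6.51
The controlling combination is 1, giving 9.03 kPa.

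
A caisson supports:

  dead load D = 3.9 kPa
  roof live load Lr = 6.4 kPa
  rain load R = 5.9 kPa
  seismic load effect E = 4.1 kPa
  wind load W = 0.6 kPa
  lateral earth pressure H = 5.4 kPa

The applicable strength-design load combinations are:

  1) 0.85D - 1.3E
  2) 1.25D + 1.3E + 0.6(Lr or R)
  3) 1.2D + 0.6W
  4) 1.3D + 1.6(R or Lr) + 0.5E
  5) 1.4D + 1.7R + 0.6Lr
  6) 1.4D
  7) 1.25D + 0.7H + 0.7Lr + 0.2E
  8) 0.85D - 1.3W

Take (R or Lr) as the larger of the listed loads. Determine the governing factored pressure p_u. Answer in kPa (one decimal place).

(Lr or R) → Lr = 6.4 kPa; (R or Lr) → Lr = 6.4 kPa.
1) 0.85(3.9) - 1.3(4.1) = 3.3 - 5.3 = -2.0
2) 1.25(3.9) + 1.3(4.1) + 0.6(6.4) = 4.9 + 5.3 + 3.8 = 14.0
3) 1.2(3.9) + 0.6(0.6) = 5.0
4) 1.3(3.9) + 1.6(6.4) + 0.5(4.1) = 5.1 + 10.2 + 2.1 = 17.4
5) 1.4(3.9) + 1.7(5.9) + 0.6(6.4) = 5.5 + 10.0 + 3.8 = 19.3
6) 1.4(3.9) = 5.5
7) 1.25(3.9) + 0.7(5.4) + 0.7(6.4) + 0.2(4.1) = 4.9 + 3.8 + 4.5 + 0.8 = 14.0
8) 0.85(3.9) - 1.3(0.6) = 3.3 - 0.8 = 2.5
Combination 5 governs: p_u = 19.3 kPa.

19.3 kPa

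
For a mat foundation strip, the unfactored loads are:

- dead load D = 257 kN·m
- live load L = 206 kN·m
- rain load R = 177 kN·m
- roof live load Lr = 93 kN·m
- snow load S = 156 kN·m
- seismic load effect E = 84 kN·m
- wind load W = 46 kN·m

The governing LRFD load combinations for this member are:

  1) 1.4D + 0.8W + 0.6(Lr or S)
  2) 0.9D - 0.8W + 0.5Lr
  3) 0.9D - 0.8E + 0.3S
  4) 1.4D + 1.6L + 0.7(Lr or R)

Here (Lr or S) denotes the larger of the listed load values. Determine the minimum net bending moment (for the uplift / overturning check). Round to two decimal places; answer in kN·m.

210.90 kN·m

(Lr or S) → S = 156 kN·m; (Lr or R) → R = 177 kN·m.
1) 1.4(257) + 0.8(46) + 0.6(156) = 359.80 + 36.80 + 93.60 = 490.20
2) 0.9(257) - 0.8(46) + 0.5(93) = 231.30 - 36.80 + 46.50 = 241.00
3) 0.9(257) - 0.8(84) + 0.3(156) = 231.30 - 67.20 + 46.80 = 210.90
4) 1.4(257) + 1.6(206) + 0.7(177) = 359.80 + 329.60 + 123.90 = 813.30
Combination 3 gives the minimum: 210.90 kN·m.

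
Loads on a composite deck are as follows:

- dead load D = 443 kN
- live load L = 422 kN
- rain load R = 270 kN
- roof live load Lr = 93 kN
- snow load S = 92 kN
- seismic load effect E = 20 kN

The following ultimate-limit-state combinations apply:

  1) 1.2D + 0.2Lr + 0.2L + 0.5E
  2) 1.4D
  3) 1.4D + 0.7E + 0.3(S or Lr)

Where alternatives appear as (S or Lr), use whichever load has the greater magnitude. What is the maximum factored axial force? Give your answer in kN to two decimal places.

(S or Lr) → Lr = 93 kN.
1) 1.2(443) + 0.2(93) + 0.2(422) + 0.5(20) = 531.60 + 18.60 + 84.40 + 10.00 = 644.60
2) 1.4(443) = 620.20
3) 1.4(443) + 0.7(20) + 0.3(93) = 620.20 + 14.00 + 27.90 = 662.10
Combination 3 governs: N_u = 662.10 kN.

662.10 kN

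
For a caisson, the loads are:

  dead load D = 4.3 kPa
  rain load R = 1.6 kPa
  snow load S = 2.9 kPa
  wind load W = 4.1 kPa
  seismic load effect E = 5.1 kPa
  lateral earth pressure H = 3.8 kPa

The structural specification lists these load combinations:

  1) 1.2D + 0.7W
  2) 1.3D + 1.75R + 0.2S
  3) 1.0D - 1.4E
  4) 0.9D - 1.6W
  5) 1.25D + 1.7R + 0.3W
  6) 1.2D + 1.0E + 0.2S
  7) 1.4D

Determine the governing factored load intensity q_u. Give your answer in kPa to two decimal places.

10.84 kPa

1) 1.2(4.3) + 0.7(4.1) = 8.03
2) 1.3(4.3) + 1.75(1.6) + 0.2(2.9) = 8.97
3) 1.0(4.3) - 1.4(5.1) = -2.84
4) 0.9(4.3) - 1.6(4.1) = -2.69
5) 1.25(4.3) + 1.7(1.6) + 0.3(4.1) = 9.33
6) 1.2(4.3) + 1.0(5.1) + 0.2(2.9) = 10.84
7) 1.4(4.3) = 6.02
Combination 6 governs: q_u = 10.84 kPa.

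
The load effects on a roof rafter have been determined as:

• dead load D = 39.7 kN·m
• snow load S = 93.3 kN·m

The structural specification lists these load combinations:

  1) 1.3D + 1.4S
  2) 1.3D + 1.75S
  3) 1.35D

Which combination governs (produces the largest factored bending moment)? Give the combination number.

1) 1.3(39.7) + 1.4(93.3) = 51.6 + 130.6 = 182.2
2) 1.3(39.7) + 1.75(93.3) = 51.6 + 163.3 = 214.9
3) 1.35(39.7) = 53.6
The largest value is 214.9 kN·m from combination 2.

Combination 2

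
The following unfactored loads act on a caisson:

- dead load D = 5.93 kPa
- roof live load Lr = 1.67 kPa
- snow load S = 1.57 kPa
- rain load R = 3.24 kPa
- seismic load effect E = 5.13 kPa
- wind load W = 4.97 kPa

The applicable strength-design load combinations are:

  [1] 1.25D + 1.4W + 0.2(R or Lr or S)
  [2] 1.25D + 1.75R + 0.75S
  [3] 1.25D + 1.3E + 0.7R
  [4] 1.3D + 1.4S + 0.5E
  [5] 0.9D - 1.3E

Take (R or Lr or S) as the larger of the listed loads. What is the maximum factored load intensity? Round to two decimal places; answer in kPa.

16.35 kPa

(R or Lr or S) → R = 3.24 kPa.
[1] 1.25(5.93) + 1.4(4.97) + 0.2(3.24) = 7.41 + 6.96 + 0.65 = 15.02
[2] 1.25(5.93) + 1.75(3.24) + 0.75(1.57) = 7.41 + 5.67 + 1.18 = 14.26
[3] 1.25(5.93) + 1.3(5.13) + 0.7(3.24) = 7.41 + 6.67 + 2.27 = 16.35
[4] 1.3(5.93) + 1.4(1.57) + 0.5(5.13) = 12.47
[5] 0.9(5.93) - 1.3(5.13) = 5.34 - 6.67 = -1.33
The controlling combination is 3, giving 16.35 kPa.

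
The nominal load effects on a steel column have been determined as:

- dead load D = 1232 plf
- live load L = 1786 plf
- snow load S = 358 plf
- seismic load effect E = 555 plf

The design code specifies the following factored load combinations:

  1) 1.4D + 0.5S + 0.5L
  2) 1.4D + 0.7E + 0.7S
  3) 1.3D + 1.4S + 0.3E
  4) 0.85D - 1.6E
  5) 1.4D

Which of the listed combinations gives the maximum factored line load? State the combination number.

1) 1.4(1232) + 0.5(358) + 0.5(1786) = 1724.8 + 179.0 + 893.0 = 2796.8
2) 1.4(1232) + 0.7(555) + 0.7(358) = 1724.8 + 388.5 + 250.6 = 2363.9
3) 1.3(1232) + 1.4(358) + 0.3(555) = 1601.6 + 501.2 + 166.5 = 2269.3
4) 0.85(1232) - 1.6(555) = 1047.2 - 888.0 = 159.2
5) 1.4(1232) = 1724.8
The largest value is 2796.8 plf from combination 1.

Combination 1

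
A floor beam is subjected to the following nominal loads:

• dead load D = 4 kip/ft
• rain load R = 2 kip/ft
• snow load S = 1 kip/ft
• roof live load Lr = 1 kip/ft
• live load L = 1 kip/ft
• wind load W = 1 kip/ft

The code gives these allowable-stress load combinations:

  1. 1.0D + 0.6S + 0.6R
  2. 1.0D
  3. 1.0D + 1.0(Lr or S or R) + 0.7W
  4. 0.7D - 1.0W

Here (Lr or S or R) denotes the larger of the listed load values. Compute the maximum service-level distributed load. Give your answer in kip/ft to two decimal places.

6.70 kip/ft

(Lr or S or R) → R = 2 kip/ft.
1. 1.0(4) + 0.6(1) + 0.6(2) = 5.80
2. 1.0(4) = 4.00
3. 1.0(4) + 1.0(2) + 0.7(1) = 6.70
4. 0.7(4) - 1.0(1) = 1.80
Combination 3 governs: w = 6.70 kip/ft.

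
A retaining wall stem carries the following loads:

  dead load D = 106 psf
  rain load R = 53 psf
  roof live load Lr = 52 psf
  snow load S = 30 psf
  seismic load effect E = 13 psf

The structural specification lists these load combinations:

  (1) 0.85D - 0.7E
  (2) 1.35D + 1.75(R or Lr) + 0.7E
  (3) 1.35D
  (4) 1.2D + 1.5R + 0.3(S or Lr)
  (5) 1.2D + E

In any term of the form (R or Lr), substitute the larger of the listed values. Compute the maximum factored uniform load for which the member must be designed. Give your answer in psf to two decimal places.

(R or Lr) → R = 53 psf; (S or Lr) → Lr = 52 psf.
(1) 0.85(106) - 0.7(13) = 90.10 - 9.10 = 81.00
(2) 1.35(106) + 1.75(53) + 0.7(13) = 143.10 + 92.75 + 9.10 = 244.95
(3) 1.35(106) = 143.10
(4) 1.2(106) + 1.5(53) + 0.3(52) = 127.20 + 79.50 + 15.60 = 222.30
(5) 1.2(106) + 1.0(13) = 127.20 + 13.00 = 140.20
Maximum is from combination 2.

244.95 psf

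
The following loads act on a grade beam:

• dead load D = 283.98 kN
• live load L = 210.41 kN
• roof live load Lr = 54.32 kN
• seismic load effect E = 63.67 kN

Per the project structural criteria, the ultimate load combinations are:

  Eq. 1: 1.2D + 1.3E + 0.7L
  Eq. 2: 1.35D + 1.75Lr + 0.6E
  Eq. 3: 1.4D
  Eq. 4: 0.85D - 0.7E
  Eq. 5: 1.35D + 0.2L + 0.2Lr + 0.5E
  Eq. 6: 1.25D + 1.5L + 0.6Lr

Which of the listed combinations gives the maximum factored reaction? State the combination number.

Eq. 1: 1.2(283.98) + 1.3(63.67) + 0.7(210.41) = 570.83
Eq. 2: 1.35(283.98) + 1.75(54.32) + 0.6(63.67) = 516.64
Eq. 3: 1.4(283.98) = 397.57
Eq. 4: 0.85(283.98) - 0.7(63.67) = 241.38 - 44.57 = 196.81
Eq. 5: 1.35(283.98) + 0.2(210.41) + 0.2(54.32) + 0.5(63.67) = 383.37 + 42.08 + 10.86 + 31.84 = 468.15
Eq. 6: 1.25(283.98) + 1.5(210.41) + 0.6(54.32) = 703.18
The largest value is 703.18 kN from combination 6.

Combination 6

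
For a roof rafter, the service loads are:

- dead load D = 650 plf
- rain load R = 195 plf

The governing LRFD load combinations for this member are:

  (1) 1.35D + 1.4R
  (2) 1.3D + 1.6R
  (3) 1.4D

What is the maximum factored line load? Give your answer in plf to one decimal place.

(1) 1.35(650) + 1.4(195) = 877.5 + 273.0 = 1150.5
(2) 1.3(650) + 1.6(195) = 845.0 + 312.0 = 1157.0
(3) 1.4(650) = 910.0
The controlling combination is 2, giving 1157.0 plf.

1157.0 plf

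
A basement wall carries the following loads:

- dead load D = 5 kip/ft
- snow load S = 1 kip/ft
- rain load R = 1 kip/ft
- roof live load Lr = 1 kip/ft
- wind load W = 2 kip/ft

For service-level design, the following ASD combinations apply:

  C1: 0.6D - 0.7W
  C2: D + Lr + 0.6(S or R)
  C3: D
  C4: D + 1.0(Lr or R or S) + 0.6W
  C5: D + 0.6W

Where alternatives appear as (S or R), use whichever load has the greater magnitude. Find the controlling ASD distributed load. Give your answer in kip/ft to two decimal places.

(S or R) → S = 1 kip/ft; (Lr or R or S) → Lr = 1 kip/ft.
C1: 0.6(5) - 0.7(2) = 3.00 - 1.40 = 1.60
C2: 1.0(5) + 1.0(1) + 0.6(1) = 5.00 + 1.00 + 0.60 = 6.60
C3: 1.0(5) = 5.00
C4: 1.0(5) + 1.0(1) + 0.6(2) = 5.00 + 1.00 + 1.20 = 7.20
C5: 1.0(5) + 0.6(2) = 5.00 + 1.20 = 6.20
Combination 4 governs: w = 7.20 kip/ft.

7.20 kip/ft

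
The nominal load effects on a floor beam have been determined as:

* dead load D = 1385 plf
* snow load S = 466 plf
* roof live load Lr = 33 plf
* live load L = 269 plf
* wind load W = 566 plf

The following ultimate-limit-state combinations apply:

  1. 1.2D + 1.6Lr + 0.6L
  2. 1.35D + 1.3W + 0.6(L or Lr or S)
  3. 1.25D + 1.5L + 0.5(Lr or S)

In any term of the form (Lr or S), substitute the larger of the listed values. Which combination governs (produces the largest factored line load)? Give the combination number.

(L or Lr or S) → S = 466 plf; (Lr or S) → S = 466 plf.
1. 1.2(1385) + 1.6(33) + 0.6(269) = 1662.00 + 52.80 + 161.40 = 1876.20
2. 1.35(1385) + 1.3(566) + 0.6(466) = 1869.75 + 735.80 + 279.60 = 2885.15
3. 1.25(1385) + 1.5(269) + 0.5(466) = 1731.25 + 403.50 + 233.00 = 2367.75
The largest value is 2885.15 plf from combination 2.

Combination 2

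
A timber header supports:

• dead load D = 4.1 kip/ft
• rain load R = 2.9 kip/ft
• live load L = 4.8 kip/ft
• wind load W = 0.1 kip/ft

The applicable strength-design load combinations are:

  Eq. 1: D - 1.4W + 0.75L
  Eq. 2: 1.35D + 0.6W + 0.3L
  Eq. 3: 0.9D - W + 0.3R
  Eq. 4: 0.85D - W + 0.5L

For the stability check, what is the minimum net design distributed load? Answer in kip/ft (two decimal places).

Eq. 1: 1.0(4.1) - 1.4(0.1) + 0.75(4.8) = 7.56
Eq. 2: 1.35(4.1) + 0.6(0.1) + 0.3(4.8) = 7.04
Eq. 3: 0.9(4.1) - 1.0(0.1) + 0.3(2.9) = 4.46
Eq. 4: 0.85(4.1) - 1.0(0.1) + 0.5(4.8) = 5.79
Combination 3 gives the minimum: 4.46 kip/ft.

4.46 kip/ft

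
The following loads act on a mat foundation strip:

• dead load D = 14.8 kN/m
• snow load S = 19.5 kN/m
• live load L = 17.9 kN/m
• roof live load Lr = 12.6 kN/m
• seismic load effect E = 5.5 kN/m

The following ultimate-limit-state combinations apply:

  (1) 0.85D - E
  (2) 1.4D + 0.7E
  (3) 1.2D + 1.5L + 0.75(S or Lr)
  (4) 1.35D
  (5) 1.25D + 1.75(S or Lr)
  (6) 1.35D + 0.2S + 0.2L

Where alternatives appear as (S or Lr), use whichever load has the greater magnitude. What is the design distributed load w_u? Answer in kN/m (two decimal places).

(S or Lr) → S = 19.5 kN/m.
(1) 0.85(14.8) - 1.0(5.5) = 7.08
(2) 1.4(14.8) + 0.7(5.5) = 24.57
(3) 1.2(14.8) + 1.5(17.9) + 0.75(19.5) = 59.24
(4) 1.35(14.8) = 19.98
(5) 1.25(14.8) + 1.75(19.5) = 52.63
(6) 1.35(14.8) + 0.2(19.5) + 0.2(17.9) = 27.46
Combination 3 governs: w_u = 59.24 kN/m.

59.24 kN/m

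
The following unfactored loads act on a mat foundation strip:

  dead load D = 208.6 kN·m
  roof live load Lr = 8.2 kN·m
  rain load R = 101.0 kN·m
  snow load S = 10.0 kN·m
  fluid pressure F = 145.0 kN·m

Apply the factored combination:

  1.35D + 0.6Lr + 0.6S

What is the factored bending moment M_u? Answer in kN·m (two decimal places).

1.35(208.6) + 0.6(8.2) + 0.6(10.0) = 292.53
M_u = 292.53 kN·m.

292.53 kN·m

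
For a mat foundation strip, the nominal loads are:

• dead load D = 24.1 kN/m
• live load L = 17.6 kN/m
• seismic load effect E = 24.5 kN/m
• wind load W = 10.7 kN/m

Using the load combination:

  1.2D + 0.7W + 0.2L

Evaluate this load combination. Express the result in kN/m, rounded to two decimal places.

39.93 kN/m

1.2(24.1) + 0.7(10.7) + 0.2(17.6) = 28.92 + 7.49 + 3.52 = 39.93
w_u = 39.93 kN/m.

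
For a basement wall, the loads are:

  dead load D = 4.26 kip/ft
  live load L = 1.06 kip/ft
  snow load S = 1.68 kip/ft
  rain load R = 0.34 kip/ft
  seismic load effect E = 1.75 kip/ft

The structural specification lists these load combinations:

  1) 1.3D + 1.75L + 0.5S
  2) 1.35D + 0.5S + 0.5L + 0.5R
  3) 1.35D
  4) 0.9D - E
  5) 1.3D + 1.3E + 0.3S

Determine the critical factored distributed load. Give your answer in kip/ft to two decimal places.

1) 1.3(4.26) + 1.75(1.06) + 0.5(1.68) = 8.23
2) 1.35(4.26) + 0.5(1.68) + 0.5(1.06) + 0.5(0.34) = 5.75 + 0.84 + 0.53 + 0.17 = 7.29
3) 1.35(4.26) = 5.75
4) 0.9(4.26) - 1.0(1.75) = 3.83 - 1.75 = 2.08
5) 1.3(4.26) + 1.3(1.75) + 0.3(1.68) = 5.54 + 2.28 + 0.50 = 8.32
The controlling combination is 5, giving 8.32 kip/ft.

8.32 kip/ft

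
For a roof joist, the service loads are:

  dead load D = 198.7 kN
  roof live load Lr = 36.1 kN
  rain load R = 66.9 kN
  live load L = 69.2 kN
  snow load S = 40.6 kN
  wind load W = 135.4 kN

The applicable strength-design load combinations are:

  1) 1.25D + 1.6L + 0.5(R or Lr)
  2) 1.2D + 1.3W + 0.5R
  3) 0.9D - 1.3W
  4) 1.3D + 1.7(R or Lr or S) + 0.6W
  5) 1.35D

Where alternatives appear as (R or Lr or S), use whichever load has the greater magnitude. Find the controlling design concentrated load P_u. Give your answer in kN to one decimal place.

453.3 kN

(R or Lr) → R = 66.9 kN; (R or Lr or S) → R = 66.9 kN.
1) 1.25(198.7) + 1.6(69.2) + 0.5(66.9) = 392.5
2) 1.2(198.7) + 1.3(135.4) + 0.5(66.9) = 447.9
3) 0.9(198.7) - 1.3(135.4) = 2.8
4) 1.3(198.7) + 1.7(66.9) + 0.6(135.4) = 453.3
5) 1.35(198.7) = 268.2
Maximum is from combination 4.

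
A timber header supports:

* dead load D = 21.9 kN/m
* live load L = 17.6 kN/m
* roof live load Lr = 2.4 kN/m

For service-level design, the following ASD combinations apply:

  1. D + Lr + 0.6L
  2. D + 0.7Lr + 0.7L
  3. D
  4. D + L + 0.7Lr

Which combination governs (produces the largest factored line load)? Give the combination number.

1. 1.0(21.9) + 1.0(2.4) + 0.6(17.6) = 34.9
2. 1.0(21.9) + 0.7(2.4) + 0.7(17.6) = 35.9
3. 1.0(21.9) = 21.9
4. 1.0(21.9) + 1.0(17.6) + 0.7(2.4) = 41.2
The largest value is 41.2 kN/m from combination 4.

Combination 4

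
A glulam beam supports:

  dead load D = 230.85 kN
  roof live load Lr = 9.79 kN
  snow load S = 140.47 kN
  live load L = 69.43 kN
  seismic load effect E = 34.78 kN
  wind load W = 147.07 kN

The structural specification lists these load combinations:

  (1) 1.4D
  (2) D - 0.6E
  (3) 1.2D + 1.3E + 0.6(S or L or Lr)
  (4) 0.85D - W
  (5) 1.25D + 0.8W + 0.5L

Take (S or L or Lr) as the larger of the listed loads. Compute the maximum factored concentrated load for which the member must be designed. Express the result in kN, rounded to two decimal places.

440.93 kN

(S or L or Lr) → S = 140.47 kN.
(1) 1.4(230.85) = 323.19
(2) 1.0(230.85) - 0.6(34.78) = 230.85 - 20.87 = 209.98
(3) 1.2(230.85) + 1.3(34.78) + 0.6(140.47) = 406.52
(4) 0.85(230.85) - 1.0(147.07) = 196.22 - 147.07 = 49.15
(5) 1.25(230.85) + 0.8(147.07) + 0.5(69.43) = 440.93
Combination 5 governs: P_u = 440.93 kN.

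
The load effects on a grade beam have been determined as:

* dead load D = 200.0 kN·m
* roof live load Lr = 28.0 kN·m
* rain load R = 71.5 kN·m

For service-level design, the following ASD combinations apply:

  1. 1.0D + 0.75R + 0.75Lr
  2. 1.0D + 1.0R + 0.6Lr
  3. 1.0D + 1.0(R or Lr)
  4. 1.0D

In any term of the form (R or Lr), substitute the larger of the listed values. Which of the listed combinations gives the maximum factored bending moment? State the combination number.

(R or Lr) → R = 71.5 kN·m.
1. 1.0(200.0) + 0.75(71.5) + 0.75(28.0) = 200.0 + 53.6 + 21.0 = 274.6
2. 1.0(200.0) + 1.0(71.5) + 0.6(28.0) = 200.0 + 71.5 + 16.8 = 288.3
3. 1.0(200.0) + 1.0(71.5) = 200.0 + 71.5 = 271.5
4. 1.0(200.0) = 200.0
The largest value is 288.3 kN·m from combination 2.

Combination 2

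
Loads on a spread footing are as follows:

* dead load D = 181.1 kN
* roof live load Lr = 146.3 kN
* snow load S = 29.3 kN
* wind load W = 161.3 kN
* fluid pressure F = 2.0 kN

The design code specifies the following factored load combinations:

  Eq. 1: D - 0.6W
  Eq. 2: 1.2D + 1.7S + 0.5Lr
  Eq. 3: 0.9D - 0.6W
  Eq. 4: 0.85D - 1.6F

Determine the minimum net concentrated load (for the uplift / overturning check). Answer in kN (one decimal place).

66.2 kN

Eq. 1: 1.0(181.1) - 0.6(161.3) = 84.3
Eq. 2: 1.2(181.1) + 1.7(29.3) + 0.5(146.3) = 340.3
Eq. 3: 0.9(181.1) - 0.6(161.3) = 66.2
Eq. 4: 0.85(181.1) - 1.6(2.0) = 150.7
Combination 3 gives the minimum: 66.2 kN.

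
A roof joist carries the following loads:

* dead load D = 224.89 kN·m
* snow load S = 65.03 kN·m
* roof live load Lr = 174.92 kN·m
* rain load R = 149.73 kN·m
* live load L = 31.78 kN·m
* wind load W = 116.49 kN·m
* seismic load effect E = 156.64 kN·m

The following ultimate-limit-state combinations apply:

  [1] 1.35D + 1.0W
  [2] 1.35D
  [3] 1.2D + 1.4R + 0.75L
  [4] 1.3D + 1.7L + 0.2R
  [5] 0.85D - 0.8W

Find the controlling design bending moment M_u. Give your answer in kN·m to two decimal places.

503.33 kN·m

[1] 1.35(224.89) + 1.0(116.49) = 420.09
[2] 1.35(224.89) = 303.60
[3] 1.2(224.89) + 1.4(149.73) + 0.75(31.78) = 503.33
[4] 1.3(224.89) + 1.7(31.78) + 0.2(149.73) = 376.33
[5] 0.85(224.89) - 0.8(116.49) = 97.96
Maximum is from combination 3.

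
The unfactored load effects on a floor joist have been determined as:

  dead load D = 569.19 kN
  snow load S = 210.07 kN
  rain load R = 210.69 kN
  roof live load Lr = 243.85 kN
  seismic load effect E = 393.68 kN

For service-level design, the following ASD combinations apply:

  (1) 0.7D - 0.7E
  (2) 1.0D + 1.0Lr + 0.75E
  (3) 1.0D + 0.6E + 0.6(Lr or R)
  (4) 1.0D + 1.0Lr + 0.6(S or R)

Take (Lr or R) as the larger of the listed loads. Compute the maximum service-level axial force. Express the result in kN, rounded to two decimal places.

1108.30 kN

(Lr or R) → Lr = 243.85 kN; (S or R) → R = 210.69 kN.
(1) 0.7(569.19) - 0.7(393.68) = 122.86
(2) 1.0(569.19) + 1.0(243.85) + 0.75(393.68) = 569.19 + 243.85 + 295.26 = 1108.30
(3) 1.0(569.19) + 0.6(393.68) + 0.6(243.85) = 569.19 + 236.21 + 146.31 = 951.71
(4) 1.0(569.19) + 1.0(243.85) + 0.6(210.69) = 569.19 + 243.85 + 126.41 = 939.45
Maximum is from combination 2.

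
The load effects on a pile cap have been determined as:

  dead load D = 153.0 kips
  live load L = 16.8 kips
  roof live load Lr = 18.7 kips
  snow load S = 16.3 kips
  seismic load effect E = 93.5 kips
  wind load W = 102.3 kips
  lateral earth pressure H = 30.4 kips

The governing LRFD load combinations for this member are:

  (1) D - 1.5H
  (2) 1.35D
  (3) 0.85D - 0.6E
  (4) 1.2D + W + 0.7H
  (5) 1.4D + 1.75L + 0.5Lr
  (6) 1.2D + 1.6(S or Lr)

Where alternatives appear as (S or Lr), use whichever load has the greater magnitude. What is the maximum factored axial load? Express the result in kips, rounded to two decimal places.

307.18 kips

(S or Lr) → Lr = 18.7 kips.
(1) 1.0(153.0) - 1.5(30.4) = 153.00 - 45.60 = 107.40
(2) 1.35(153.0) = 206.55
(3) 0.85(153.0) - 0.6(93.5) = 130.05 - 56.10 = 73.95
(4) 1.2(153.0) + 1.0(102.3) + 0.7(30.4) = 183.60 + 102.30 + 21.28 = 307.18
(5) 1.4(153.0) + 1.75(16.8) + 0.5(18.7) = 214.20 + 29.40 + 9.35 = 252.95
(6) 1.2(153.0) + 1.6(18.7) = 183.60 + 29.92 = 213.52
The controlling combination is 4, giving 307.18 kips.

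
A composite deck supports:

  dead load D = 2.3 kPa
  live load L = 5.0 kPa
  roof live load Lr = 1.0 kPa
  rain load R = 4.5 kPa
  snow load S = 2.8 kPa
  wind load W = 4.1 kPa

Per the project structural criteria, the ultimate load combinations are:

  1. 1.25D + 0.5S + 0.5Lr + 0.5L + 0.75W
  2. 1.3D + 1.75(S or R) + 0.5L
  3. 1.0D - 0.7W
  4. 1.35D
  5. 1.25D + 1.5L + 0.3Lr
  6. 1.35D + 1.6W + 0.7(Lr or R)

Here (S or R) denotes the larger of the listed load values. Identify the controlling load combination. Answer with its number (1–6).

Combination 2

(S or R) → R = 4.5 kPa; (Lr or R) → R = 4.5 kPa.
1. 1.25(2.3) + 0.5(2.8) + 0.5(1.0) + 0.5(5.0) + 0.75(4.1) = 2.9 + 1.4 + 0.5 + 2.5 + 3.1 = 10.4
2. 1.3(2.3) + 1.75(4.5) + 0.5(5.0) = 3.0 + 7.9 + 2.5 = 13.4
3. 1.0(2.3) - 0.7(4.1) = 2.3 - 2.9 = -0.6
4. 1.35(2.3) = 3.1
5. 1.25(2.3) + 1.5(5.0) + 0.3(1.0) = 2.9 + 7.5 + 0.3 = 10.7
6. 1.35(2.3) + 1.6(4.1) + 0.7(4.5) = 12.8
The largest value is 13.4 kPa from combination 2.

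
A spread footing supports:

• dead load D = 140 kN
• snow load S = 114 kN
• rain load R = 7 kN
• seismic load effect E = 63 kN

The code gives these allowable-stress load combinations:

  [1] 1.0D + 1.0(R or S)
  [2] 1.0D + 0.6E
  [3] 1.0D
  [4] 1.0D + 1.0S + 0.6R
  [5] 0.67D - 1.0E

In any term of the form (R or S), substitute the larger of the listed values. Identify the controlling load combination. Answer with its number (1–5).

(R or S) → S = 114 kN.
[1] 1.0(140) + 1.0(114) = 140.0 + 114.0 = 254.0
[2] 1.0(140) + 0.6(63) = 140.0 + 37.8 = 177.8
[3] 1.0(140) = 140.0
[4] 1.0(140) + 1.0(114) + 0.6(7) = 140.0 + 114.0 + 4.2 = 258.2
[5] 0.67(140) - 1.0(63) = 93.8 - 63.0 = 30.8
The largest value is 258.2 kN from combination 4.

Combination 4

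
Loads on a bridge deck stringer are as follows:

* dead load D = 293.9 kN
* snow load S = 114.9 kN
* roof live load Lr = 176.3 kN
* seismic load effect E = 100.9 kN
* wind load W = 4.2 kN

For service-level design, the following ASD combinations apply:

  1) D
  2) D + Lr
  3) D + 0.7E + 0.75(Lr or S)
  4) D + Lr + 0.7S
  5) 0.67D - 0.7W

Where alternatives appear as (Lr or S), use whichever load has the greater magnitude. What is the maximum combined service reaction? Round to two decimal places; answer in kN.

550.63 kN

(Lr or S) → Lr = 176.3 kN.
1) 1.0(293.9) = 293.90
2) 1.0(293.9) + 1.0(176.3) = 293.90 + 176.30 = 470.20
3) 1.0(293.9) + 0.7(100.9) + 0.75(176.3) = 293.90 + 70.63 + 132.23 = 496.76
4) 1.0(293.9) + 1.0(176.3) + 0.7(114.9) = 293.90 + 176.30 + 80.43 = 550.63
5) 0.67(293.9) - 0.7(4.2) = 196.91 - 2.94 = 193.97
The controlling combination is 4, giving 550.63 kN.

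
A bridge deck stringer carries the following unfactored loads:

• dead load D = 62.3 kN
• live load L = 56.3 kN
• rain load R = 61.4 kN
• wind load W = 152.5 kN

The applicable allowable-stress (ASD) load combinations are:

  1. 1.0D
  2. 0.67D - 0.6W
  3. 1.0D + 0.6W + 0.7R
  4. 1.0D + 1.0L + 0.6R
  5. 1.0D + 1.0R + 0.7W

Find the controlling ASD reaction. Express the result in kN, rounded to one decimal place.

1. 1.0(62.3) = 62.3
2. 0.67(62.3) - 0.6(152.5) = 41.7 - 91.5 = -49.8
3. 1.0(62.3) + 0.6(152.5) + 0.7(61.4) = 62.3 + 91.5 + 43.0 = 196.8
4. 1.0(62.3) + 1.0(56.3) + 0.6(61.4) = 62.3 + 56.3 + 36.8 = 155.4
5. 1.0(62.3) + 1.0(61.4) + 0.7(152.5) = 62.3 + 61.4 + 106.8 = 230.5
Combination 5 governs: V = 230.5 kN.

230.5 kN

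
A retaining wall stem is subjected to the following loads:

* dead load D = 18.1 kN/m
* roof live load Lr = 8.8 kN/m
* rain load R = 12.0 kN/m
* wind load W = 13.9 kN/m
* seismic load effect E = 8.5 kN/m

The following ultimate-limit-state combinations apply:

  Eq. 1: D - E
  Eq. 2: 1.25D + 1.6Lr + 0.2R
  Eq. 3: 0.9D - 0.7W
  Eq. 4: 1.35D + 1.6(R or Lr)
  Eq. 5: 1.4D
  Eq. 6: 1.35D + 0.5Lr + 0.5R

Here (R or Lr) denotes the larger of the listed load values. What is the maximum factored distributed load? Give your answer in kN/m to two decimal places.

(R or Lr) → R = 12.0 kN/m.
Eq. 1: 1.0(18.1) - 1.0(8.5) = 18.10 - 8.50 = 9.60
Eq. 2: 1.25(18.1) + 1.6(8.8) + 0.2(12.0) = 22.63 + 14.08 + 2.40 = 39.11
Eq. 3: 0.9(18.1) - 0.7(13.9) = 16.29 - 9.73 = 6.56
Eq. 4: 1.35(18.1) + 1.6(12.0) = 24.44 + 19.20 = 43.64
Eq. 5: 1.4(18.1) = 25.34
Eq. 6: 1.35(18.1) + 0.5(8.8) + 0.5(12.0) = 24.44 + 4.40 + 6.00 = 34.84
Maximum is from combination 4.

43.64 kN/m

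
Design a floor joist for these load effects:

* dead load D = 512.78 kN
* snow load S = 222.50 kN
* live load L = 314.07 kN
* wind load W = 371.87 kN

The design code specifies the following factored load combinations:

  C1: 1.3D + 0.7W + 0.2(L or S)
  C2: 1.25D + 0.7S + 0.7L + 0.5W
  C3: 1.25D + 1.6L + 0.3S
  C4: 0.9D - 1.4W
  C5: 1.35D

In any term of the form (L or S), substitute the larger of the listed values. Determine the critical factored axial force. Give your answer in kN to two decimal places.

1210.24 kN

(L or S) → L = 314.07 kN.
C1: 1.3(512.78) + 0.7(371.87) + 0.2(314.07) = 989.74
C2: 1.25(512.78) + 0.7(222.50) + 0.7(314.07) + 0.5(371.87) = 1202.51
C3: 1.25(512.78) + 1.6(314.07) + 0.3(222.50) = 640.98 + 502.51 + 66.75 = 1210.24
C4: 0.9(512.78) - 1.4(371.87) = 461.50 - 520.62 = -59.12
C5: 1.35(512.78) = 692.25
Maximum is from combination 3.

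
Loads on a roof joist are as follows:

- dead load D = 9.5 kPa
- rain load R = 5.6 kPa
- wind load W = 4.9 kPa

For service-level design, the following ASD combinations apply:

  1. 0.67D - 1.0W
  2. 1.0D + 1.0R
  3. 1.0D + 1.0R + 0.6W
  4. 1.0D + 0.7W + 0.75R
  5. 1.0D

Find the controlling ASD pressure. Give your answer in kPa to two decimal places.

1. 0.67(9.5) - 1.0(4.9) = 1.47
2. 1.0(9.5) + 1.0(5.6) = 15.10
3. 1.0(9.5) + 1.0(5.6) + 0.6(4.9) = 18.04
4. 1.0(9.5) + 0.7(4.9) + 0.75(5.6) = 17.13
5. 1.0(9.5) = 9.50
The controlling combination is 3, giving 18.04 kPa.

18.04 kPa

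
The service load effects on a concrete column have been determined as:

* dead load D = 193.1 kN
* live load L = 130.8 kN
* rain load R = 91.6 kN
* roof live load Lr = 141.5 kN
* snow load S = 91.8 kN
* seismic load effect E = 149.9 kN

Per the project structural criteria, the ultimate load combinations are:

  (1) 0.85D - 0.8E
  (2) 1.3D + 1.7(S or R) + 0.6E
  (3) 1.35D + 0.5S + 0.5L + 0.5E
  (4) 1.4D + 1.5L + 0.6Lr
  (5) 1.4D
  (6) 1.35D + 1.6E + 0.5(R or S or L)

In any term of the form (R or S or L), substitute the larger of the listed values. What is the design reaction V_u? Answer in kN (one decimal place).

(S or R) → S = 91.8 kN; (R or S or L) → L = 130.8 kN.
(1) 0.85(193.1) - 0.8(149.9) = 44.2
(2) 1.3(193.1) + 1.7(91.8) + 0.6(149.9) = 497.0
(3) 1.35(193.1) + 0.5(91.8) + 0.5(130.8) + 0.5(149.9) = 446.9
(4) 1.4(193.1) + 1.5(130.8) + 0.6(141.5) = 551.4
(5) 1.4(193.1) = 270.3
(6) 1.35(193.1) + 1.6(149.9) + 0.5(130.8) = 565.9
The controlling combination is 6, giving 565.9 kN.

565.9 kN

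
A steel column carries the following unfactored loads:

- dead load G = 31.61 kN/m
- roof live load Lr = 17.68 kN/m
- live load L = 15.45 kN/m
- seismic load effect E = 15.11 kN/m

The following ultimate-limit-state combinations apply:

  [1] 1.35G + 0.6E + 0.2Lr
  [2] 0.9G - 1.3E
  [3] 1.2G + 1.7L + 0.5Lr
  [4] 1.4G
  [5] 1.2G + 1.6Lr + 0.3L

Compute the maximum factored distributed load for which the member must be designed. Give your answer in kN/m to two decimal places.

73.04 kN/m

[1] 1.35(31.61) + 0.6(15.11) + 0.2(17.68) = 42.67 + 9.07 + 3.54 = 55.28
[2] 0.9(31.61) - 1.3(15.11) = 28.45 - 19.64 = 8.81
[3] 1.2(31.61) + 1.7(15.45) + 0.5(17.68) = 37.93 + 26.27 + 8.84 = 73.04
[4] 1.4(31.61) = 44.25
[5] 1.2(31.61) + 1.6(17.68) + 0.3(15.45) = 37.93 + 28.29 + 4.64 = 70.86
The controlling combination is 3, giving 73.04 kN/m.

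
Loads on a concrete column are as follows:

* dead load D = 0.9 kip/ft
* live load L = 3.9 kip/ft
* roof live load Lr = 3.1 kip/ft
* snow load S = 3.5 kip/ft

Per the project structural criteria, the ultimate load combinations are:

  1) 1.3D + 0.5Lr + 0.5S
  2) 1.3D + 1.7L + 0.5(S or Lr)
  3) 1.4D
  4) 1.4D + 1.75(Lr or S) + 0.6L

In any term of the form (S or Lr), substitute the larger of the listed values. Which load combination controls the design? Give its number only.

(S or Lr) → S = 3.5 kip/ft; (Lr or S) → S = 3.5 kip/ft.
1) 1.3(0.9) + 0.5(3.1) + 0.5(3.5) = 4.5
2) 1.3(0.9) + 1.7(3.9) + 0.5(3.5) = 1.2 + 6.6 + 1.8 = 9.6
3) 1.4(0.9) = 1.3
4) 1.4(0.9) + 1.75(3.5) + 0.6(3.9) = 1.3 + 6.1 + 2.3 = 9.7
The largest value is 9.7 kip/ft from combination 4.

Combination 4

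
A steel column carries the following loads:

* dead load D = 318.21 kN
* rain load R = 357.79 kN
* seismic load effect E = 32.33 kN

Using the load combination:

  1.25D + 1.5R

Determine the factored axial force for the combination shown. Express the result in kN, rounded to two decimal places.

1.25(318.21) + 1.5(357.79) = 397.76 + 536.69 = 934.45
N_u = 934.45 kN.

934.45 kN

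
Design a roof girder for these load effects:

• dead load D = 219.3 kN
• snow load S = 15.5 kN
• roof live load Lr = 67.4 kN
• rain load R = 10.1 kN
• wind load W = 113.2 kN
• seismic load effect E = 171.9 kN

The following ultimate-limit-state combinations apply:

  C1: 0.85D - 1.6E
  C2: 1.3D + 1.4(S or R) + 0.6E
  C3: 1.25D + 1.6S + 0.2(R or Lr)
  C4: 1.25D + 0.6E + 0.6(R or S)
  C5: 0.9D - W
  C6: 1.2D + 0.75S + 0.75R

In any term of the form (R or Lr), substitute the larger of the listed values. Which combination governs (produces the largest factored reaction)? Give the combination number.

Combination 2

(S or R) → S = 15.5 kN; (R or Lr) → Lr = 67.4 kN; (R or S) → S = 15.5 kN.
C1: 0.85(219.3) - 1.6(171.9) = -88.64
C2: 1.3(219.3) + 1.4(15.5) + 0.6(171.9) = 285.09 + 21.70 + 103.14 = 409.93
C3: 1.25(219.3) + 1.6(15.5) + 0.2(67.4) = 274.13 + 24.80 + 13.48 = 312.41
C4: 1.25(219.3) + 0.6(171.9) + 0.6(15.5) = 274.13 + 103.14 + 9.30 = 386.57
C5: 0.9(219.3) - 1.0(113.2) = 197.37 - 113.20 = 84.17
C6: 1.2(219.3) + 0.75(15.5) + 0.75(10.1) = 282.36
The largest value is 409.93 kN from combination 2.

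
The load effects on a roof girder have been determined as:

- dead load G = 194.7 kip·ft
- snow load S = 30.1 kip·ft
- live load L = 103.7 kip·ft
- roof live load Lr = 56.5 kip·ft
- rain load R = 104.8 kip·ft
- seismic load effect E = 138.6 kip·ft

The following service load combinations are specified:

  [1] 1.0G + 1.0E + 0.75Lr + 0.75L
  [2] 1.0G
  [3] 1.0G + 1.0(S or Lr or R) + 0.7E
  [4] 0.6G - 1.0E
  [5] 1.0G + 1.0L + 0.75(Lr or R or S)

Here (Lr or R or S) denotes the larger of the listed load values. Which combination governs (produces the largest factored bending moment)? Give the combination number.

(S or Lr or R) → R = 104.8 kip·ft; (Lr or R or S) → R = 104.8 kip·ft.
[1] 1.0(194.7) + 1.0(138.6) + 0.75(56.5) + 0.75(103.7) = 194.7 + 138.6 + 42.4 + 77.8 = 453.5
[2] 1.0(194.7) = 194.7
[3] 1.0(194.7) + 1.0(104.8) + 0.7(138.6) = 194.7 + 104.8 + 97.0 = 396.5
[4] 0.6(194.7) - 1.0(138.6) = 116.8 - 138.6 = -21.8
[5] 1.0(194.7) + 1.0(103.7) + 0.75(104.8) = 194.7 + 103.7 + 78.6 = 377.0
The largest value is 453.5 kip·ft from combination 1.

Combination 1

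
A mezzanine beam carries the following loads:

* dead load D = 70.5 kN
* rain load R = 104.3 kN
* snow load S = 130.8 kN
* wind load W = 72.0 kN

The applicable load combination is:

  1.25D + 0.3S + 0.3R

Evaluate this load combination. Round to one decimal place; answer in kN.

1.25(70.5) + 0.3(130.8) + 0.3(104.3) = 158.7
P_u = 158.7 kN.

158.7 kN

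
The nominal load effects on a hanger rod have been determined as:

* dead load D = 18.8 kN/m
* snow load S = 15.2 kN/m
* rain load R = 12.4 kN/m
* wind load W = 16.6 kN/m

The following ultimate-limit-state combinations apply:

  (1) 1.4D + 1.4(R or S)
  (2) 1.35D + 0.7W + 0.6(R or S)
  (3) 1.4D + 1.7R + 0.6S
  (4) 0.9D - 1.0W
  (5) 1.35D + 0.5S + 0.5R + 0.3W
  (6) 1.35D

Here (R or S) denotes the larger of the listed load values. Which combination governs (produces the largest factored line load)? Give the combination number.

(R or S) → S = 15.2 kN/m.
(1) 1.4(18.8) + 1.4(15.2) = 47.60
(2) 1.35(18.8) + 0.7(16.6) + 0.6(15.2) = 46.12
(3) 1.4(18.8) + 1.7(12.4) + 0.6(15.2) = 56.52
(4) 0.9(18.8) - 1.0(16.6) = 0.32
(5) 1.35(18.8) + 0.5(15.2) + 0.5(12.4) + 0.3(16.6) = 44.16
(6) 1.35(18.8) = 25.38
The largest value is 56.52 kN/m from combination 3.

Combination 3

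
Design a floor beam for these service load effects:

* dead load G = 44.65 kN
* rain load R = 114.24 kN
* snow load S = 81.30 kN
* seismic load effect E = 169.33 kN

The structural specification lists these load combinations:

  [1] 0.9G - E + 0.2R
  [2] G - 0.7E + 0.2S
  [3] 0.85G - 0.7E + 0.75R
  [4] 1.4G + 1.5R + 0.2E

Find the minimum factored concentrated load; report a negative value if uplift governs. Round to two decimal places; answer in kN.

-106.30 kN

[1] 0.9(44.65) - 1.0(169.33) + 0.2(114.24) = -106.30
[2] 1.0(44.65) - 0.7(169.33) + 0.2(81.30) = -57.62
[3] 0.85(44.65) - 0.7(169.33) + 0.75(114.24) = 5.10
[4] 1.4(44.65) + 1.5(114.24) + 0.2(169.33) = 267.74
Combination 1 gives the minimum: -106.30 kN.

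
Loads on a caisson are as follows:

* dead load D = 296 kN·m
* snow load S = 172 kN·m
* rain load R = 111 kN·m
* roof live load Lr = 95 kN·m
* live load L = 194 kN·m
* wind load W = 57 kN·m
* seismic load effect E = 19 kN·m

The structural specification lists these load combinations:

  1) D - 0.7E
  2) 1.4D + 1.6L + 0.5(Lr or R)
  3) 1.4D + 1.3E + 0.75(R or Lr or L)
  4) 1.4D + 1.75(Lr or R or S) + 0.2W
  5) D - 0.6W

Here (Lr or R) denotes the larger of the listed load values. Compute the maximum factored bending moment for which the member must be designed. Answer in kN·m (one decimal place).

780.3 kN·m

(Lr or R) → R = 111 kN·m; (R or Lr or L) → L = 194 kN·m; (Lr or R or S) → S = 172 kN·m.
1) 1.0(296) - 0.7(19) = 282.7
2) 1.4(296) + 1.6(194) + 0.5(111) = 780.3
3) 1.4(296) + 1.3(19) + 0.75(194) = 584.6
4) 1.4(296) + 1.75(172) + 0.2(57) = 726.8
5) 1.0(296) - 0.6(57) = 261.8
Combination 2 governs: M_u = 780.3 kN·m.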